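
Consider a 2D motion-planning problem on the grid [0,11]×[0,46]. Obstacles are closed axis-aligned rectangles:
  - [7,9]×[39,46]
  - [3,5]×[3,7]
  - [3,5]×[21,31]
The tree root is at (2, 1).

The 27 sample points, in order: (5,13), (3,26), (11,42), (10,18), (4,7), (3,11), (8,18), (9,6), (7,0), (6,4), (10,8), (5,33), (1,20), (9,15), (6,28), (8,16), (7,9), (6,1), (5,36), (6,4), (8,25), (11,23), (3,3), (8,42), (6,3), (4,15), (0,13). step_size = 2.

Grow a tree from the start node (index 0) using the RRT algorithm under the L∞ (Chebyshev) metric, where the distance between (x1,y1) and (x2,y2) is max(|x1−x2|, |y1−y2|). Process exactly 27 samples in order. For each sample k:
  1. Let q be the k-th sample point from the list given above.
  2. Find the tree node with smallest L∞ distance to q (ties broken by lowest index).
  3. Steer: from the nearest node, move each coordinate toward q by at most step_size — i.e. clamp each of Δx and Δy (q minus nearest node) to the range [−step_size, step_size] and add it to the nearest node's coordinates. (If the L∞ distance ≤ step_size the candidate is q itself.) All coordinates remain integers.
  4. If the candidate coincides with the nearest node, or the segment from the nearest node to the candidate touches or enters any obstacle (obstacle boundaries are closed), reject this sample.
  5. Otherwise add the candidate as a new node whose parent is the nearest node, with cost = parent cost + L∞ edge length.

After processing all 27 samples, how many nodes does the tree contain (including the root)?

1. q=(5,13) nearest=0 d=12 new=(4,3) → blocked by [3,5]×[3,7], reject
2. q=(3,26) nearest=0 d=25 new=(3,3) → blocked by [3,5]×[3,7], reject
3. q=(11,42) nearest=0 d=41 new=(4,3) → blocked by [3,5]×[3,7], reject
4. q=(10,18) nearest=0 d=17 new=(4,3) → blocked by [3,5]×[3,7], reject
5. q=(4,7) nearest=0 d=6 new=(4,3) → blocked by [3,5]×[3,7], reject
6. q=(3,11) nearest=0 d=10 new=(3,3) → blocked by [3,5]×[3,7], reject
7. q=(8,18) nearest=0 d=17 new=(4,3) → blocked by [3,5]×[3,7], reject
8. q=(9,6) nearest=0 d=7 new=(4,3) → blocked by [3,5]×[3,7], reject
9. q=(7,0) nearest=0 d=5 new=(4,0) → add node 1 parent=0 cost=2
10. q=(6,4) nearest=0 d=4 new=(4,3) → blocked by [3,5]×[3,7], reject
11. q=(10,8) nearest=0 d=8 new=(4,3) → blocked by [3,5]×[3,7], reject
12. q=(5,33) nearest=0 d=32 new=(4,3) → blocked by [3,5]×[3,7], reject
13. q=(1,20) nearest=0 d=19 new=(1,3) → add node 2 parent=0 cost=2
14. q=(9,15) nearest=2 d=12 new=(3,5) → blocked by [3,5]×[3,7], reject
15. q=(6,28) nearest=2 d=25 new=(3,5) → blocked by [3,5]×[3,7], reject
16. q=(8,16) nearest=2 d=13 new=(3,5) → blocked by [3,5]×[3,7], reject
17. q=(7,9) nearest=2 d=6 new=(3,5) → blocked by [3,5]×[3,7], reject
18. q=(6,1) nearest=1 d=2 new=(6,1) → add node 3 parent=1 cost=4
19. q=(5,36) nearest=2 d=33 new=(3,5) → blocked by [3,5]×[3,7], reject
20. q=(6,4) nearest=3 d=3 new=(6,3) → add node 4 parent=3 cost=6
21. q=(8,25) nearest=2 d=22 new=(3,5) → blocked by [3,5]×[3,7], reject
22. q=(11,23) nearest=2 d=20 new=(3,5) → blocked by [3,5]×[3,7], reject
23. q=(3,3) nearest=0 d=2 new=(3,3) → blocked by [3,5]×[3,7], reject
24. q=(8,42) nearest=2 d=39 new=(3,5) → blocked by [3,5]×[3,7], reject
25. q=(6,3) nearest=4 d=0 → coincident, reject
26. q=(4,15) nearest=2 d=12 new=(3,5) → blocked by [3,5]×[3,7], reject
27. q=(0,13) nearest=2 d=10 new=(0,5) → add node 5 parent=2 cost=4

Node count: 6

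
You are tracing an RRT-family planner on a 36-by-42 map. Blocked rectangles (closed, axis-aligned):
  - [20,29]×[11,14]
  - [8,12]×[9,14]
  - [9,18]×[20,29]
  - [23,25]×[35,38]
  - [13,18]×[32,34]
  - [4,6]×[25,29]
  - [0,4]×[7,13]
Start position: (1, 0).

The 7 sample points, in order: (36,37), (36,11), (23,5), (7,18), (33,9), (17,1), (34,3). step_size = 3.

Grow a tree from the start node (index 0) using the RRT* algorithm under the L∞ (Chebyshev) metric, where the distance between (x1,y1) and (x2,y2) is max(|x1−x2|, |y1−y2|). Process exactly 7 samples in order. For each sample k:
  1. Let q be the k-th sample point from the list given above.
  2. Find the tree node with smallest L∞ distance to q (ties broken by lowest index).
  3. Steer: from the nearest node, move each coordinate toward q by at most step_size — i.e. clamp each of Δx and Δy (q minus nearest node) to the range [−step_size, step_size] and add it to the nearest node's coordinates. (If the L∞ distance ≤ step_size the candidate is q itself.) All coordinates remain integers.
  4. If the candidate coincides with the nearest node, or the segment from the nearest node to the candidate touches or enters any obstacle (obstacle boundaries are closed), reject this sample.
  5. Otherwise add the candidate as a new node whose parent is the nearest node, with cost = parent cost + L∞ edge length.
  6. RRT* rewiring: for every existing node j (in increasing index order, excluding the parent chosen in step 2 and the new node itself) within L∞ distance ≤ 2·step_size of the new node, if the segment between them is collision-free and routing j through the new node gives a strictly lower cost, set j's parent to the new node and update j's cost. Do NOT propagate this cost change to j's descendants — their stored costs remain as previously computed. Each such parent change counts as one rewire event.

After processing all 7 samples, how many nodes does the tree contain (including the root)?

Node count: 8

1. q=(36,37) nearest=0 d=37 new=(4,3) → add node 1 parent=0 cost=3
2. q=(36,11) nearest=1 d=32 new=(7,6) → add node 2 parent=1 cost=6
3. q=(23,5) nearest=2 d=16 new=(10,5) → add node 3 parent=2 cost=9
4. q=(7,18) nearest=2 d=12 new=(7,9) → add node 4 parent=2 cost=9
5. q=(33,9) nearest=3 d=23 new=(13,8) → add node 5 parent=3 cost=12
6. q=(17,1) nearest=3 d=7 new=(13,2) → add node 6 parent=3 cost=12
7. q=(34,3) nearest=5 d=21 new=(16,5) → add node 7 parent=5 cost=15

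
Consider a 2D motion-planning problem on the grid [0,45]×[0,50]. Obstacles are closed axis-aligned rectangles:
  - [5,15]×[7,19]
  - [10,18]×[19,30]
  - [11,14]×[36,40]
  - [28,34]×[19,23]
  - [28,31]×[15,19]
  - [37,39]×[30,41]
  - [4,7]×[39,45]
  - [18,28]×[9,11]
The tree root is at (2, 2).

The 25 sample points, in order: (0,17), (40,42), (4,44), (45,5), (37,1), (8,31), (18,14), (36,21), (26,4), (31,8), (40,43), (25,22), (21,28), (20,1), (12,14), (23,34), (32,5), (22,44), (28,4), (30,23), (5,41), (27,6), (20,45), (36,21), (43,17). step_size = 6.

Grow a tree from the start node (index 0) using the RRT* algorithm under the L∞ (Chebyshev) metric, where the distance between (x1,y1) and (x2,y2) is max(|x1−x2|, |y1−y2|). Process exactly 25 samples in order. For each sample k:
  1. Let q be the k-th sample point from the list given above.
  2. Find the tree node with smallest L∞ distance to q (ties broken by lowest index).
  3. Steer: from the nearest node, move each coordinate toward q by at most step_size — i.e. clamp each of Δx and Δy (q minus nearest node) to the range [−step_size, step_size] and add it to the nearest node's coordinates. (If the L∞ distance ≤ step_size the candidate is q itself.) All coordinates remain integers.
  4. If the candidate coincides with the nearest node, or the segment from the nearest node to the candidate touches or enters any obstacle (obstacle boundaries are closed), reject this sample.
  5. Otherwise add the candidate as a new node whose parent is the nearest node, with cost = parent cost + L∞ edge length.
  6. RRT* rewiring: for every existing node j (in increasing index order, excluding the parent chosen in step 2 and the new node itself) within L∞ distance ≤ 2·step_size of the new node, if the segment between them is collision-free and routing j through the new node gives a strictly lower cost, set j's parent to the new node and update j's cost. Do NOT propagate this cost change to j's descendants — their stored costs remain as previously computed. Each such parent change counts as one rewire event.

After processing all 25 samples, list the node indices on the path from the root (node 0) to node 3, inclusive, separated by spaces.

1. q=(0,17) nearest=0 d=15 new=(0,8) → add node 1 parent=0 cost=6
2. q=(40,42) nearest=0 d=40 new=(8,8) → blocked by [5,15]×[7,19], reject
3. q=(4,44) nearest=1 d=36 new=(4,14) → add node 2 parent=1 cost=12
4. q=(45,5) nearest=2 d=41 new=(10,8) → blocked by [5,15]×[7,19], reject
5. q=(37,1) nearest=2 d=33 new=(10,8) → blocked by [5,15]×[7,19], reject
6. q=(8,31) nearest=2 d=17 new=(8,20) → blocked by [5,15]×[7,19], reject
7. q=(18,14) nearest=2 d=14 new=(10,14) → blocked by [5,15]×[7,19], reject
8. q=(36,21) nearest=2 d=32 new=(10,20) → blocked by [5,15]×[7,19], reject
9. q=(26,4) nearest=2 d=22 new=(10,8) → blocked by [5,15]×[7,19], reject
10. q=(31,8) nearest=2 d=27 new=(10,8) → blocked by [5,15]×[7,19], reject
11. q=(40,43) nearest=2 d=36 new=(10,20) → blocked by [5,15]×[7,19], reject
12. q=(25,22) nearest=2 d=21 new=(10,20) → blocked by [5,15]×[7,19], reject
13. q=(21,28) nearest=2 d=17 new=(10,20) → blocked by [5,15]×[7,19], reject
14. q=(20,1) nearest=2 d=16 new=(10,8) → blocked by [5,15]×[7,19], reject
15. q=(12,14) nearest=2 d=8 new=(10,14) → blocked by [5,15]×[7,19], reject
16. q=(23,34) nearest=2 d=20 new=(10,20) → blocked by [5,15]×[7,19], reject
17. q=(32,5) nearest=2 d=28 new=(10,8) → blocked by [5,15]×[7,19], reject
18. q=(22,44) nearest=2 d=30 new=(10,20) → blocked by [5,15]×[7,19], reject
19. q=(28,4) nearest=2 d=24 new=(10,8) → blocked by [5,15]×[7,19], reject
20. q=(30,23) nearest=2 d=26 new=(10,20) → blocked by [5,15]×[7,19], reject
21. q=(5,41) nearest=2 d=27 new=(5,20) → add node 3 parent=2 cost=18
22. q=(27,6) nearest=3 d=22 new=(11,14) → blocked by [5,15]×[7,19], reject
23. q=(20,45) nearest=3 d=25 new=(11,26) → blocked by [10,18]×[19,30], reject
24. q=(36,21) nearest=3 d=31 new=(11,21) → blocked by [10,18]×[19,30], reject
25. q=(43,17) nearest=3 d=38 new=(11,17) → blocked by [5,15]×[7,19], reject

Path: 0 1 2 3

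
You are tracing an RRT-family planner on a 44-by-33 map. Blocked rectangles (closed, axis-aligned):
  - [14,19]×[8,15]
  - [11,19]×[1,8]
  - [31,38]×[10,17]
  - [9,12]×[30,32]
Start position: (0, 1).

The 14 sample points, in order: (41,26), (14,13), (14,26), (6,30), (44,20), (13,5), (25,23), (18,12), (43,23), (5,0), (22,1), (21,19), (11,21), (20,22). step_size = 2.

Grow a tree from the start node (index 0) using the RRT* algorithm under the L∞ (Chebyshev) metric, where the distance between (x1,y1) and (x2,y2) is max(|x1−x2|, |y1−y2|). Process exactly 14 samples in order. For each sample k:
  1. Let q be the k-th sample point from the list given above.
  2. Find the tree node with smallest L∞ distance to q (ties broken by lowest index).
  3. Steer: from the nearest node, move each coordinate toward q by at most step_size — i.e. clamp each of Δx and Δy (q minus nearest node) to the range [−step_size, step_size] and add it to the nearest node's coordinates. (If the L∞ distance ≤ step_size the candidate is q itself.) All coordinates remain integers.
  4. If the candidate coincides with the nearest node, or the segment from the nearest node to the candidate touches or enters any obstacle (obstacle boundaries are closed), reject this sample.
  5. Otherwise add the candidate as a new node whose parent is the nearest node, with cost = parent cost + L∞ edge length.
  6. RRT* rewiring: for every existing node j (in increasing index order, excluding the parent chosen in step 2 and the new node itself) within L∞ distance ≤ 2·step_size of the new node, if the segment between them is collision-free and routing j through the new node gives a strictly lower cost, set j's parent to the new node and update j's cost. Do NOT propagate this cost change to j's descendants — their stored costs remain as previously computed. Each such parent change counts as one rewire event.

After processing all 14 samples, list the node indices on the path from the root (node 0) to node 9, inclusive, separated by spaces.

1. q=(41,26) nearest=0 d=41 new=(2,3) → add node 1 parent=0 cost=2
2. q=(14,13) nearest=1 d=12 new=(4,5) → add node 2 parent=1 cost=4
3. q=(14,26) nearest=2 d=21 new=(6,7) → add node 3 parent=2 cost=6
4. q=(6,30) nearest=3 d=23 new=(6,9) → add node 4 parent=3 cost=8
5. q=(44,20) nearest=3 d=38 new=(8,9) → add node 5 parent=3 cost=8
6. q=(13,5) nearest=5 d=5 new=(10,7) → add node 6 parent=5 cost=10
7. q=(25,23) nearest=6 d=16 new=(12,9) → blocked by [11,19]×[1,8], reject
8. q=(18,12) nearest=6 d=8 new=(12,9) → blocked by [11,19]×[1,8], reject
9. q=(43,23) nearest=6 d=33 new=(12,9) → blocked by [11,19]×[1,8], reject
10. q=(5,0) nearest=1 d=3 new=(4,1) → add node 7 parent=1 cost=4
11. q=(22,1) nearest=6 d=12 new=(12,5) → blocked by [11,19]×[1,8], reject
12. q=(21,19) nearest=6 d=12 new=(12,9) → blocked by [11,19]×[1,8], reject
13. q=(11,21) nearest=4 d=12 new=(8,11) → add node 8 parent=4 cost=10
14. q=(20,22) nearest=8 d=12 new=(10,13) → add node 9 parent=8 cost=12

Path: 0 1 2 3 4 8 9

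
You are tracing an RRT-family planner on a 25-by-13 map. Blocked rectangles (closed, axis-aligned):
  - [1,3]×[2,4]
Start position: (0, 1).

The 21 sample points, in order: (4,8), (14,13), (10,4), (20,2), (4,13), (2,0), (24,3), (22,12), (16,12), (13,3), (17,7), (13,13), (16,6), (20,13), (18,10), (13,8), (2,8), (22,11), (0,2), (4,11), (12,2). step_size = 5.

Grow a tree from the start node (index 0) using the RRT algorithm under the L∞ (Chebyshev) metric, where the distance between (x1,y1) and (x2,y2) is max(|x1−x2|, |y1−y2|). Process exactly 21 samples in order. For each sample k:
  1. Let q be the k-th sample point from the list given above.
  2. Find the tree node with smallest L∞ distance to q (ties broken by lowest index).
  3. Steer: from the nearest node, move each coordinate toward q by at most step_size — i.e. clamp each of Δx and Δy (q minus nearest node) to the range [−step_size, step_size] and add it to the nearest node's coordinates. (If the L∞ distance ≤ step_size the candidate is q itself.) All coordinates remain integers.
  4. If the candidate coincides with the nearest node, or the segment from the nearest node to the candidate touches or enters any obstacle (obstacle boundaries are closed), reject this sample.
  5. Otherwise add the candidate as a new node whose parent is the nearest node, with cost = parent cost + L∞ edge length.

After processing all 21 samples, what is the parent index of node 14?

Parent of node 14: 2

1. q=(4,8) nearest=0 d=7 new=(4,6) → blocked by [1,3]×[2,4], reject
2. q=(14,13) nearest=0 d=14 new=(5,6) → blocked by [1,3]×[2,4], reject
3. q=(10,4) nearest=0 d=10 new=(5,4) → blocked by [1,3]×[2,4], reject
4. q=(20,2) nearest=0 d=20 new=(5,2) → add node 1 parent=0 cost=5
5. q=(4,13) nearest=1 d=11 new=(4,7) → add node 2 parent=1 cost=10
6. q=(2,0) nearest=0 d=2 new=(2,0) → add node 3 parent=0 cost=2
7. q=(24,3) nearest=1 d=19 new=(10,3) → add node 4 parent=1 cost=10
8. q=(22,12) nearest=4 d=12 new=(15,8) → add node 5 parent=4 cost=15
9. q=(16,12) nearest=5 d=4 new=(16,12) → add node 6 parent=5 cost=19
10. q=(13,3) nearest=4 d=3 new=(13,3) → add node 7 parent=4 cost=13
11. q=(17,7) nearest=5 d=2 new=(17,7) → add node 8 parent=5 cost=17
12. q=(13,13) nearest=6 d=3 new=(13,13) → add node 9 parent=6 cost=22
13. q=(16,6) nearest=8 d=1 new=(16,6) → add node 10 parent=8 cost=18
14. q=(20,13) nearest=6 d=4 new=(20,13) → add node 11 parent=6 cost=23
15. q=(18,10) nearest=6 d=2 new=(18,10) → add node 12 parent=6 cost=21
16. q=(13,8) nearest=5 d=2 new=(13,8) → add node 13 parent=5 cost=17
17. q=(2,8) nearest=2 d=2 new=(2,8) → add node 14 parent=2 cost=12
18. q=(22,11) nearest=11 d=2 new=(22,11) → add node 15 parent=11 cost=25
19. q=(0,2) nearest=0 d=1 new=(0,2) → add node 16 parent=0 cost=1
20. q=(4,11) nearest=14 d=3 new=(4,11) → add node 17 parent=14 cost=15
21. q=(12,2) nearest=7 d=1 new=(12,2) → add node 18 parent=7 cost=14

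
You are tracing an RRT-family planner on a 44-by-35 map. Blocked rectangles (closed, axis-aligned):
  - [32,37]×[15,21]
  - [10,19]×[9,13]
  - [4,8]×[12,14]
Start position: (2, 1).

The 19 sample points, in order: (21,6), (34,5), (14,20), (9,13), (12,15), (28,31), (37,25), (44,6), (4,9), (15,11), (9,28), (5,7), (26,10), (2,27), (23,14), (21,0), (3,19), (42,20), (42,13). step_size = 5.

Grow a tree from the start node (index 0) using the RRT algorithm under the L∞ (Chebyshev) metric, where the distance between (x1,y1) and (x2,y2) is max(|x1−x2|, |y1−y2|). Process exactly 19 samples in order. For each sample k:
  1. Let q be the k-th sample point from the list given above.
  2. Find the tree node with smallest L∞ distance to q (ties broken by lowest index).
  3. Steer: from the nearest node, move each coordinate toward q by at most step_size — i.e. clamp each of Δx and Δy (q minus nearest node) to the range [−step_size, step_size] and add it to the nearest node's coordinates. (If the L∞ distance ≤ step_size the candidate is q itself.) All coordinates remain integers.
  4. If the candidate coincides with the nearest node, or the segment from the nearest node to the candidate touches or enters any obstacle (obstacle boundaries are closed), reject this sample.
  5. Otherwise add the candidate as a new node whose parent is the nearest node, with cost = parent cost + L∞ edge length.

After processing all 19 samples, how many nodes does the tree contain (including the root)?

1. q=(21,6) nearest=0 d=19 new=(7,6) → add node 1 parent=0 cost=5
2. q=(34,5) nearest=1 d=27 new=(12,5) → add node 2 parent=1 cost=10
3. q=(14,20) nearest=1 d=14 new=(12,11) → blocked by [10,19]×[9,13], reject
4. q=(9,13) nearest=1 d=7 new=(9,11) → add node 3 parent=1 cost=10
5. q=(12,15) nearest=3 d=4 new=(12,15) → blocked by [10,19]×[9,13], reject
6. q=(28,31) nearest=3 d=20 new=(14,16) → blocked by [10,19]×[9,13], reject
7. q=(37,25) nearest=2 d=25 new=(17,10) → blocked by [10,19]×[9,13], reject
8. q=(44,6) nearest=2 d=32 new=(17,6) → add node 4 parent=2 cost=15
9. q=(4,9) nearest=1 d=3 new=(4,9) → add node 5 parent=1 cost=8
10. q=(15,11) nearest=4 d=5 new=(15,11) → blocked by [10,19]×[9,13], reject
11. q=(9,28) nearest=3 d=17 new=(9,16) → add node 6 parent=3 cost=15
12. q=(5,7) nearest=1 d=2 new=(5,7) → add node 7 parent=1 cost=7
13. q=(26,10) nearest=4 d=9 new=(22,10) → add node 8 parent=4 cost=20
14. q=(2,27) nearest=6 d=11 new=(4,21) → add node 9 parent=6 cost=20
15. q=(23,14) nearest=8 d=4 new=(23,14) → add node 10 parent=8 cost=24
16. q=(21,0) nearest=4 d=6 new=(21,1) → add node 11 parent=4 cost=20
17. q=(3,19) nearest=9 d=2 new=(3,19) → add node 12 parent=9 cost=22
18. q=(42,20) nearest=10 d=19 new=(28,19) → add node 13 parent=10 cost=29
19. q=(42,13) nearest=13 d=14 new=(33,14) → blocked by [32,37]×[15,21], reject

Node count: 14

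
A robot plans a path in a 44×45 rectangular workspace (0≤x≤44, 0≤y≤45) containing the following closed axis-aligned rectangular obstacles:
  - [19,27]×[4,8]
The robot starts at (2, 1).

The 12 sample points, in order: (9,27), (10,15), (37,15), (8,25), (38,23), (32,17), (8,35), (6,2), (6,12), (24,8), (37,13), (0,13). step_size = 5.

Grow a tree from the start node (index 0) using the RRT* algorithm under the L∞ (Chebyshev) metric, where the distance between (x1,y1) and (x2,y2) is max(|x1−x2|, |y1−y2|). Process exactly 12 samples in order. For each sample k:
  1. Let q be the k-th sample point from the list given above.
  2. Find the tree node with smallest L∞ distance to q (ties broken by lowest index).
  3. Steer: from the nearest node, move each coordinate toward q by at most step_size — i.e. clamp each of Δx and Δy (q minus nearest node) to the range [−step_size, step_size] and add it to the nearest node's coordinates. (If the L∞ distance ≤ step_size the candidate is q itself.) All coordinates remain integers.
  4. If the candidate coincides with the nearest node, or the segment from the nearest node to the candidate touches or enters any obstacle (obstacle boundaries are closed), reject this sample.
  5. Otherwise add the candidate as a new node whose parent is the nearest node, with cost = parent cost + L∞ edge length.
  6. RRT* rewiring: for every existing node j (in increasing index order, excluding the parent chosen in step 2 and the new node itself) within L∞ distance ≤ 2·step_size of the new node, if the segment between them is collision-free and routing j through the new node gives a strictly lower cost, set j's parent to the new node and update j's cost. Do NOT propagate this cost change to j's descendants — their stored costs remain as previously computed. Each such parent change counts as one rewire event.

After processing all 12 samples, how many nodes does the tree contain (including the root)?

Node count: 13

1. q=(9,27) nearest=0 d=26 new=(7,6) → add node 1 parent=0 cost=5
2. q=(10,15) nearest=1 d=9 new=(10,11) → add node 2 parent=1 cost=10
3. q=(37,15) nearest=2 d=27 new=(15,15) → add node 3 parent=2 cost=15
4. q=(8,25) nearest=3 d=10 new=(10,20) → add node 4 parent=3 cost=20
5. q=(38,23) nearest=3 d=23 new=(20,20) → add node 5 parent=3 cost=20
6. q=(32,17) nearest=5 d=12 new=(25,17) → add node 6 parent=5 cost=25
7. q=(8,35) nearest=4 d=15 new=(8,25) → add node 7 parent=4 cost=25
8. q=(6,2) nearest=0 d=4 new=(6,2) → add node 8 parent=0 cost=4
9. q=(6,12) nearest=2 d=4 new=(6,12) → add node 9 parent=2 cost=14
10. q=(24,8) nearest=3 d=9 new=(20,10) → add node 10 parent=3 cost=20
11. q=(37,13) nearest=6 d=12 new=(30,13) → add node 11 parent=6 cost=30
12. q=(0,13) nearest=9 d=6 new=(1,13) → add node 12 parent=9 cost=19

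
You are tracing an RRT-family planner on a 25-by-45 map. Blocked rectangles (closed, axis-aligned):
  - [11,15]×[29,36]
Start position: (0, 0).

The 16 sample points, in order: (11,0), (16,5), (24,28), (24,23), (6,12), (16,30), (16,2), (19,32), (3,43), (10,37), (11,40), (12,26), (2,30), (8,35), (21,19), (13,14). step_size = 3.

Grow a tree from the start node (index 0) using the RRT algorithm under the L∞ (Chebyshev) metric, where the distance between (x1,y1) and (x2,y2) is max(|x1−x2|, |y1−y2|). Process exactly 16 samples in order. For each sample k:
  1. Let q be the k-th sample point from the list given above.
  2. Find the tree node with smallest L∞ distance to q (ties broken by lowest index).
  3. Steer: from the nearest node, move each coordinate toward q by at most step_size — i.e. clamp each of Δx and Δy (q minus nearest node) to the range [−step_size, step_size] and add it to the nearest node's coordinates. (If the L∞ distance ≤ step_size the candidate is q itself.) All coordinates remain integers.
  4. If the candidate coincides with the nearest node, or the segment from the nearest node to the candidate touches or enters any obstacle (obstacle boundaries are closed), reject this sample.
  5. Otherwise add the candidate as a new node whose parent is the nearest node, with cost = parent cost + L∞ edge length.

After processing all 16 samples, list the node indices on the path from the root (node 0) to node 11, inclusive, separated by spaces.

Path: 0 1 2 3 4 6 8 9 10 11

1. q=(11,0) nearest=0 d=11 new=(3,0) → add node 1 parent=0 cost=3
2. q=(16,5) nearest=1 d=13 new=(6,3) → add node 2 parent=1 cost=6
3. q=(24,28) nearest=2 d=25 new=(9,6) → add node 3 parent=2 cost=9
4. q=(24,23) nearest=3 d=17 new=(12,9) → add node 4 parent=3 cost=12
5. q=(6,12) nearest=3 d=6 new=(6,9) → add node 5 parent=3 cost=12
6. q=(16,30) nearest=4 d=21 new=(15,12) → add node 6 parent=4 cost=15
7. q=(16,2) nearest=3 d=7 new=(12,3) → add node 7 parent=3 cost=12
8. q=(19,32) nearest=6 d=20 new=(18,15) → add node 8 parent=6 cost=18
9. q=(3,43) nearest=8 d=28 new=(15,18) → add node 9 parent=8 cost=21
10. q=(10,37) nearest=9 d=19 new=(12,21) → add node 10 parent=9 cost=24
11. q=(11,40) nearest=10 d=19 new=(11,24) → add node 11 parent=10 cost=27
12. q=(12,26) nearest=11 d=2 new=(12,26) → add node 12 parent=11 cost=29
13. q=(2,30) nearest=11 d=9 new=(8,27) → add node 13 parent=11 cost=30
14. q=(8,35) nearest=13 d=8 new=(8,30) → add node 14 parent=13 cost=33
15. q=(21,19) nearest=8 d=4 new=(21,18) → add node 15 parent=8 cost=21
16. q=(13,14) nearest=6 d=2 new=(13,14) → add node 16 parent=6 cost=17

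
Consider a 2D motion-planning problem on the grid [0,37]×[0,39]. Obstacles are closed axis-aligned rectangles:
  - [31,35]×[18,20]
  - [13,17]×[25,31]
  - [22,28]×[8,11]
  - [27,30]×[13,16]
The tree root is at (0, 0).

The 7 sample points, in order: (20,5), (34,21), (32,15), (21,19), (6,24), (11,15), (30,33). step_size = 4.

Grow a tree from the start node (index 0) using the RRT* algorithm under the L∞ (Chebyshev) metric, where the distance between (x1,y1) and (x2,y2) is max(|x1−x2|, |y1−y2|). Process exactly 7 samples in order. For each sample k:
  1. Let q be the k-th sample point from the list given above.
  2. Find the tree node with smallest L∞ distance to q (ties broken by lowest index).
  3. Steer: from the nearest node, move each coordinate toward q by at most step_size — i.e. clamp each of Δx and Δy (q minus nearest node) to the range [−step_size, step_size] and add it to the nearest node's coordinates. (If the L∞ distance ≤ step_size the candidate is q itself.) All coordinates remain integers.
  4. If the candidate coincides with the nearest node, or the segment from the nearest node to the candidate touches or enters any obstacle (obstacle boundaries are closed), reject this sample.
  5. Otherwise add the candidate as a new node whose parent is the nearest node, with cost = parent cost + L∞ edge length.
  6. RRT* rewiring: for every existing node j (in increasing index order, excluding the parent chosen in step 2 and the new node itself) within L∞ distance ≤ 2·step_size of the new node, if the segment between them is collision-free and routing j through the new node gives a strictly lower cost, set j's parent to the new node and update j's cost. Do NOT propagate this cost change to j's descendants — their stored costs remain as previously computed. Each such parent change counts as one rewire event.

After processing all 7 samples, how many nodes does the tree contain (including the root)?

Node count: 8

1. q=(20,5) nearest=0 d=20 new=(4,4) → add node 1 parent=0 cost=4
2. q=(34,21) nearest=1 d=30 new=(8,8) → add node 2 parent=1 cost=8
3. q=(32,15) nearest=2 d=24 new=(12,12) → add node 3 parent=2 cost=12
4. q=(21,19) nearest=3 d=9 new=(16,16) → add node 4 parent=3 cost=16
5. q=(6,24) nearest=4 d=10 new=(12,20) → add node 5 parent=4 cost=20
6. q=(11,15) nearest=3 d=3 new=(11,15) → add node 6 parent=3 cost=15
7. q=(30,33) nearest=4 d=17 new=(20,20) → add node 7 parent=4 cost=20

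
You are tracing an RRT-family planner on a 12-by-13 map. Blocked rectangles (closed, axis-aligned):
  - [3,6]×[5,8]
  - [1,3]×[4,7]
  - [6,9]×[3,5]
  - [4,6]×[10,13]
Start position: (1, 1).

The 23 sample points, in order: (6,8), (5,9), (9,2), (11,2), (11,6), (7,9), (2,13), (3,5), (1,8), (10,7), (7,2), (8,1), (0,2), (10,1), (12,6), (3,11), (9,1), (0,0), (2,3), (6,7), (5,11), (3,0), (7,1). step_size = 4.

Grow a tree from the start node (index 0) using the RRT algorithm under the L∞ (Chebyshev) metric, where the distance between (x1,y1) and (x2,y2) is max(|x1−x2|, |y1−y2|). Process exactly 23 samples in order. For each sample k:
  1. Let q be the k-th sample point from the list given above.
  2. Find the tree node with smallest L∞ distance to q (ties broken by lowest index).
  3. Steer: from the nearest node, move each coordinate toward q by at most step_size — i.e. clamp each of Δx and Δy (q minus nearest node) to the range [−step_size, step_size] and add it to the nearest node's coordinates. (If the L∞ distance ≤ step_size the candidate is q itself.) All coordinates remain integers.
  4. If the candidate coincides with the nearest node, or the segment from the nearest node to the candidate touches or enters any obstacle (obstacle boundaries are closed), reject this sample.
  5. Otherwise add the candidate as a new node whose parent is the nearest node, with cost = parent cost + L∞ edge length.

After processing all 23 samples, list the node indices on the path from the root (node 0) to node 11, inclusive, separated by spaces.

Path: 0 1 2 11

1. q=(6,8) nearest=0 d=7 new=(5,5) → blocked by [3,6]×[5,8], reject
2. q=(5,9) nearest=0 d=8 new=(5,5) → blocked by [3,6]×[5,8], reject
3. q=(9,2) nearest=0 d=8 new=(5,2) → add node 1 parent=0 cost=4
4. q=(11,2) nearest=1 d=6 new=(9,2) → add node 2 parent=1 cost=8
5. q=(11,6) nearest=2 d=4 new=(11,6) → add node 3 parent=2 cost=12
6. q=(7,9) nearest=3 d=4 new=(7,9) → add node 4 parent=3 cost=16
7. q=(2,13) nearest=4 d=5 new=(3,13) → blocked by [4,6]×[10,13], reject
8. q=(3,5) nearest=1 d=3 new=(3,5) → blocked by [3,6]×[5,8], reject
9. q=(1,8) nearest=1 d=6 new=(1,6) → blocked by [1,3]×[4,7], reject
10. q=(10,7) nearest=3 d=1 new=(10,7) → add node 5 parent=3 cost=13
11. q=(7,2) nearest=1 d=2 new=(7,2) → add node 6 parent=1 cost=6
12. q=(8,1) nearest=2 d=1 new=(8,1) → add node 7 parent=2 cost=9
13. q=(0,2) nearest=0 d=1 new=(0,2) → add node 8 parent=0 cost=1
14. q=(10,1) nearest=2 d=1 new=(10,1) → add node 9 parent=2 cost=9
15. q=(12,6) nearest=3 d=1 new=(12,6) → add node 10 parent=3 cost=13
16. q=(3,11) nearest=4 d=4 new=(3,11) → blocked by [4,6]×[10,13], reject
17. q=(9,1) nearest=2 d=1 new=(9,1) → add node 11 parent=2 cost=9
18. q=(0,0) nearest=0 d=1 new=(0,0) → add node 12 parent=0 cost=1
19. q=(2,3) nearest=0 d=2 new=(2,3) → add node 13 parent=0 cost=2
20. q=(6,7) nearest=4 d=2 new=(6,7) → blocked by [3,6]×[5,8], reject
21. q=(5,11) nearest=4 d=2 new=(5,11) → blocked by [4,6]×[10,13], reject
22. q=(3,0) nearest=0 d=2 new=(3,0) → add node 14 parent=0 cost=2
23. q=(7,1) nearest=6 d=1 new=(7,1) → add node 15 parent=6 cost=7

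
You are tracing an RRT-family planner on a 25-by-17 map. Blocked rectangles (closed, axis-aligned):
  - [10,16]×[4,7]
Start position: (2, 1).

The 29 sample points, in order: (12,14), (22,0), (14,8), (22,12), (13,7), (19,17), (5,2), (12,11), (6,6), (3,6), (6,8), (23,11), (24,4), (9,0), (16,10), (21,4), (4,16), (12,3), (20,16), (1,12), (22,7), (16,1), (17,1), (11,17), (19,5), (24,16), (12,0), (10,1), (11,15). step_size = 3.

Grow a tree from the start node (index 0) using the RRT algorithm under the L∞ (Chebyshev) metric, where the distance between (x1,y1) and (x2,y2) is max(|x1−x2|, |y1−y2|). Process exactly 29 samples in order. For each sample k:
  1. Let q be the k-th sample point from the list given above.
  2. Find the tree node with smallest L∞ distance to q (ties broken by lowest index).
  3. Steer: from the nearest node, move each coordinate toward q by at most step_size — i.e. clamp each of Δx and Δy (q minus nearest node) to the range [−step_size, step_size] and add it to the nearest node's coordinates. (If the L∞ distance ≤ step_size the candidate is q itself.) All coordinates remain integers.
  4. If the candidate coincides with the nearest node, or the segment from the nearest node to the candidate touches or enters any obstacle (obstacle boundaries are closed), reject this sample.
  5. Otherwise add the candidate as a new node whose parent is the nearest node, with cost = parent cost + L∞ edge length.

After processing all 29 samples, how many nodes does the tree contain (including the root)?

1. q=(12,14) nearest=0 d=13 new=(5,4) → add node 1 parent=0 cost=3
2. q=(22,0) nearest=1 d=17 new=(8,1) → add node 2 parent=1 cost=6
3. q=(14,8) nearest=2 d=7 new=(11,4) → blocked by [10,16]×[4,7], reject
4. q=(22,12) nearest=2 d=14 new=(11,4) → blocked by [10,16]×[4,7], reject
5. q=(13,7) nearest=2 d=6 new=(11,4) → blocked by [10,16]×[4,7], reject
6. q=(19,17) nearest=1 d=14 new=(8,7) → add node 3 parent=1 cost=6
7. q=(5,2) nearest=1 d=2 new=(5,2) → add node 4 parent=1 cost=5
8. q=(12,11) nearest=3 d=4 new=(11,10) → add node 5 parent=3 cost=9
9. q=(6,6) nearest=1 d=2 new=(6,6) → add node 6 parent=1 cost=5
10. q=(3,6) nearest=1 d=2 new=(3,6) → add node 7 parent=1 cost=5
11. q=(6,8) nearest=3 d=2 new=(6,8) → add node 8 parent=3 cost=8
12. q=(23,11) nearest=5 d=12 new=(14,11) → add node 9 parent=5 cost=12
13. q=(24,4) nearest=9 d=10 new=(17,8) → add node 10 parent=9 cost=15
14. q=(9,0) nearest=2 d=1 new=(9,0) → add node 11 parent=2 cost=7
15. q=(16,10) nearest=9 d=2 new=(16,10) → add node 12 parent=9 cost=14
16. q=(21,4) nearest=10 d=4 new=(20,5) → add node 13 parent=10 cost=18
17. q=(4,16) nearest=5 d=7 new=(8,13) → add node 14 parent=5 cost=12
18. q=(12,3) nearest=11 d=3 new=(12,3) → add node 15 parent=11 cost=10
19. q=(20,16) nearest=9 d=6 new=(17,14) → add node 16 parent=9 cost=15
20. q=(1,12) nearest=8 d=5 new=(3,11) → add node 17 parent=8 cost=11
21. q=(22,7) nearest=13 d=2 new=(22,7) → add node 18 parent=13 cost=20
22. q=(16,1) nearest=13 d=4 new=(17,2) → add node 19 parent=13 cost=21
23. q=(17,1) nearest=19 d=1 new=(17,1) → add node 20 parent=19 cost=22
24. q=(11,17) nearest=14 d=4 new=(11,16) → add node 21 parent=14 cost=15
25. q=(19,5) nearest=13 d=1 new=(19,5) → add node 22 parent=13 cost=19
26. q=(24,16) nearest=16 d=7 new=(20,16) → add node 23 parent=16 cost=18
27. q=(12,0) nearest=11 d=3 new=(12,0) → add node 24 parent=11 cost=10
28. q=(10,1) nearest=11 d=1 new=(10,1) → add node 25 parent=11 cost=8
29. q=(11,15) nearest=21 d=1 new=(11,15) → add node 26 parent=21 cost=16

Node count: 27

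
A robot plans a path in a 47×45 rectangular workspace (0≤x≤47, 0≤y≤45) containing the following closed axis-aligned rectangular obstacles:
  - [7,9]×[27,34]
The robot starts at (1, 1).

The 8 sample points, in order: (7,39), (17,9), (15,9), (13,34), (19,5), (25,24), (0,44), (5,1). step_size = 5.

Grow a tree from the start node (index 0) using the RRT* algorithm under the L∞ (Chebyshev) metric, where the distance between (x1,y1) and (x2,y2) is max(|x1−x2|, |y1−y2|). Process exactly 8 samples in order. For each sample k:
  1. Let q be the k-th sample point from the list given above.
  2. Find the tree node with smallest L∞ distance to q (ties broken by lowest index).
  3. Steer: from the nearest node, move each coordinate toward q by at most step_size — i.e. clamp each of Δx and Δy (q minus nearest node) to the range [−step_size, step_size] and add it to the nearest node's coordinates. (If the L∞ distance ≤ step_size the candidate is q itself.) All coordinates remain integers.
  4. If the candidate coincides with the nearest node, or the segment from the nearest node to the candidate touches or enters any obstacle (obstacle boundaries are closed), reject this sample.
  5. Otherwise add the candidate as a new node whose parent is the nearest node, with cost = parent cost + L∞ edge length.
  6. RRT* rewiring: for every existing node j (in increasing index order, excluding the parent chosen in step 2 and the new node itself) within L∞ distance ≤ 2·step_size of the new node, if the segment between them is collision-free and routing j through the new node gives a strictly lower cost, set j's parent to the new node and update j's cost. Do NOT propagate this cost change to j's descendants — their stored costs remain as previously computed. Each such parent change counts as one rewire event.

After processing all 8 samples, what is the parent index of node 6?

1. q=(7,39) nearest=0 d=38 new=(6,6) → add node 1 parent=0 cost=5
2. q=(17,9) nearest=1 d=11 new=(11,9) → add node 2 parent=1 cost=10
3. q=(15,9) nearest=2 d=4 new=(15,9) → add node 3 parent=2 cost=14
4. q=(13,34) nearest=2 d=25 new=(13,14) → add node 4 parent=2 cost=15
5. q=(19,5) nearest=3 d=4 new=(19,5) → add node 5 parent=3 cost=18
6. q=(25,24) nearest=4 d=12 new=(18,19) → add node 6 parent=4 cost=20
7. q=(0,44) nearest=6 d=25 new=(13,24) → add node 7 parent=6 cost=25
8. q=(5,1) nearest=0 d=4 new=(5,1) → add node 8 parent=0 cost=4

Parent of node 6: 4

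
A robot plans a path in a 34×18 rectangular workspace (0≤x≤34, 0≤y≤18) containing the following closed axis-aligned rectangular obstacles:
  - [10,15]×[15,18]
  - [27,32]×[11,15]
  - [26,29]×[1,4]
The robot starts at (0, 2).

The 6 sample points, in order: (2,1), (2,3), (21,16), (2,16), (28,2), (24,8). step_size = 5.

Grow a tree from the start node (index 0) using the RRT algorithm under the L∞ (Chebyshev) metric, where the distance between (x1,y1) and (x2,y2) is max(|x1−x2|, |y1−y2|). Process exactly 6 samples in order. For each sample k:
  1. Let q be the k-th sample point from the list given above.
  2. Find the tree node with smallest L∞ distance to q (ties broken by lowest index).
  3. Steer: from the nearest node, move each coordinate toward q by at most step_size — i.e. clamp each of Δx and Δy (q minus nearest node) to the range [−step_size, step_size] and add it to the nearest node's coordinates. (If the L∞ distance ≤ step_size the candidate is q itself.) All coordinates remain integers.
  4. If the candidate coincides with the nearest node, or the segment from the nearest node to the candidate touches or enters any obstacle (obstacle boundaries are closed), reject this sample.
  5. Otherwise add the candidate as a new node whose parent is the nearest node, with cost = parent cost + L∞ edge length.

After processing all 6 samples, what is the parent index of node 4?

1. q=(2,1) nearest=0 d=2 new=(2,1) → add node 1 parent=0 cost=2
2. q=(2,3) nearest=0 d=2 new=(2,3) → add node 2 parent=0 cost=2
3. q=(21,16) nearest=1 d=19 new=(7,6) → add node 3 parent=1 cost=7
4. q=(2,16) nearest=3 d=10 new=(2,11) → add node 4 parent=3 cost=12
5. q=(28,2) nearest=3 d=21 new=(12,2) → add node 5 parent=3 cost=12
6. q=(24,8) nearest=5 d=12 new=(17,7) → add node 6 parent=5 cost=17

Parent of node 4: 3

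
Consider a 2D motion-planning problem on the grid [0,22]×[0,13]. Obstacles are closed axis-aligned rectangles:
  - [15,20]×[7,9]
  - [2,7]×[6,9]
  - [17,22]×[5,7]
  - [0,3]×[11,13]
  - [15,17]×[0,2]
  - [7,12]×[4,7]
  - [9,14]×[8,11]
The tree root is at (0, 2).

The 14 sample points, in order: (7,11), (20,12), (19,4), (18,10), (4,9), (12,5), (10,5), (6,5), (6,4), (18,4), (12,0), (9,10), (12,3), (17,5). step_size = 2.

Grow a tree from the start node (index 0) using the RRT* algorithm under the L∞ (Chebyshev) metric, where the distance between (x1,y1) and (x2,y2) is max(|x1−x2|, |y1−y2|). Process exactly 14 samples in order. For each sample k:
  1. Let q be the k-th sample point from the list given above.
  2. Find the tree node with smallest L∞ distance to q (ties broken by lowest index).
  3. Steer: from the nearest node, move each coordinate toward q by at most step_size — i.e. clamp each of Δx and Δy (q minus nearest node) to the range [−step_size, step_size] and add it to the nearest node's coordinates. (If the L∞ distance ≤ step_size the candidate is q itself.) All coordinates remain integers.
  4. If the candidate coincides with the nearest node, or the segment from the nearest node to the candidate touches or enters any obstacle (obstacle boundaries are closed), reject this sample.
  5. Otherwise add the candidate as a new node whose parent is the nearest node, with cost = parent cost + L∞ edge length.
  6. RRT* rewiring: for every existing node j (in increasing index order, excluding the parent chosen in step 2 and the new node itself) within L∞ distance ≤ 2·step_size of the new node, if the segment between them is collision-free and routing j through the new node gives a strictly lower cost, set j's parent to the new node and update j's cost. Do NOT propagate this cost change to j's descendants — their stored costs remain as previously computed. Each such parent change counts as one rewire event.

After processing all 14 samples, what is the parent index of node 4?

Parent of node 4: 3

1. q=(7,11) nearest=0 d=9 new=(2,4) → add node 1 parent=0 cost=2
2. q=(20,12) nearest=1 d=18 new=(4,6) → blocked by [2,7]×[6,9], reject
3. q=(19,4) nearest=1 d=17 new=(4,4) → add node 2 parent=1 cost=4
4. q=(18,10) nearest=2 d=14 new=(6,6) → blocked by [2,7]×[6,9], reject
5. q=(4,9) nearest=1 d=5 new=(4,6) → blocked by [2,7]×[6,9], reject
6. q=(12,5) nearest=2 d=8 new=(6,5) → add node 3 parent=2 cost=6
7. q=(10,5) nearest=3 d=4 new=(8,5) → blocked by [7,12]×[4,7], reject
8. q=(6,5) nearest=3 d=0 → coincident, reject
9. q=(6,4) nearest=3 d=1 new=(6,4) → add node 4 parent=3 cost=7
10. q=(18,4) nearest=3 d=12 new=(8,4) → blocked by [7,12]×[4,7], reject
11. q=(12,0) nearest=3 d=6 new=(8,3) → blocked by [7,12]×[4,7], reject
12. q=(9,10) nearest=3 d=5 new=(8,7) → blocked by [2,7]×[6,9], reject
13. q=(12,3) nearest=3 d=6 new=(8,3) → blocked by [7,12]×[4,7], reject
14. q=(17,5) nearest=3 d=11 new=(8,5) → blocked by [7,12]×[4,7], reject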